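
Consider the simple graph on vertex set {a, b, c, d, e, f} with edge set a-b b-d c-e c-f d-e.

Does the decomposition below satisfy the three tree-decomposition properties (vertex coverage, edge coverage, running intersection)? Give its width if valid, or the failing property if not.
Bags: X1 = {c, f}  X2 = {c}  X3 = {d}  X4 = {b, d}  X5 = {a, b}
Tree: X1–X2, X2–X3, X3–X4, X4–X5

No — vertex e appears in no bag.

A tree decomposition must satisfy three properties: every vertex lies in some bag; for every edge, both endpoints lie together in some bag; and for every vertex, the bags containing it form a connected subtree. Here vertex e appears in no bag, so the decomposition is invalid.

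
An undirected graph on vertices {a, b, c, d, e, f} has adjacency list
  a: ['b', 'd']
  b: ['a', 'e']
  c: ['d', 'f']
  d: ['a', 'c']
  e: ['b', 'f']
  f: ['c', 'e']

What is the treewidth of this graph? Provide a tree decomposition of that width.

Treewidth 2.
One such decomposition:
Bags: B1 = {a, b, e}  B2 = {a, d, e}  B3 = {c, d, e}  B4 = {c, e, f}
Tree: B1–B2, B2–B3, B3–B4

Each bag holds 3 vertices, so the decomposition has width 2, which upper-bounds the treewidth. For the lower bound, G contains the cycle e–b–a–d–c–f–e, so G is not a forest; only forests have treewidth ≤ 1, hence tw(G) ≥ 2. Hence tw(G) = 2 exactly.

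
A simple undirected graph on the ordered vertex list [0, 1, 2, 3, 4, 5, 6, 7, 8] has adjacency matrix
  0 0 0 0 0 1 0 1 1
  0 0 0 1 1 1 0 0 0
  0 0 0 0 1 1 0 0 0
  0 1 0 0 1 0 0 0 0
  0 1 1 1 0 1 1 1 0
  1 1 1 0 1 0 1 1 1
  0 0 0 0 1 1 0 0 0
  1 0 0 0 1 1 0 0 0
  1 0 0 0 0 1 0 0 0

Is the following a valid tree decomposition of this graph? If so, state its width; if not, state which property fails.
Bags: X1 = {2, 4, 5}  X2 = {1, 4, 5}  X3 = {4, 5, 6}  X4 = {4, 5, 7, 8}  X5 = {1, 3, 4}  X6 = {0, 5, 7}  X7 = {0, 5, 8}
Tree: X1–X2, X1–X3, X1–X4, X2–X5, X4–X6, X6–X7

No — bags containing vertex 8 are not connected in the tree.

A tree decomposition must satisfy three properties: every vertex lies in some bag; for every edge, both endpoints lie together in some bag; and for every vertex, the bags containing it form a connected subtree. Here bags containing vertex 8 are not connected in the tree, so the decomposition is invalid.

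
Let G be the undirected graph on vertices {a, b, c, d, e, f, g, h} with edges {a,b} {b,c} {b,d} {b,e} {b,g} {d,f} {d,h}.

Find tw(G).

1

A width-1 tree decomposition is:
Bags: B1 = {b, d}  B2 = {d, f}  B3 = {b, e}  B4 = {b, c}  B5 = {b, g}  B6 = {d, h}  B7 = {a, b}
Tree: B1–B2, B1–B3, B3–B4, B4–B5, B2–B6, B3–B7
Each bag holds 2 vertices, so the decomposition has width 1, which upper-bounds the treewidth. Since G has at least one edge (e.g. d–b), it is not an edgeless graph, so tw(G) ≥ 1. Hence tw(G) = 1 exactly.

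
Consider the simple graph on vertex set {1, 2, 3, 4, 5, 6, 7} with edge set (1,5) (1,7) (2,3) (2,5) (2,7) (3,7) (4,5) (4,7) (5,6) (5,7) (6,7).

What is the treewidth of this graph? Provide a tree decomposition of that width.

Treewidth 2.
Bags: B1 = {4, 5, 7}  B2 = {1, 5, 7}  B3 = {5, 6, 7}  B4 = {2, 5, 7}  B5 = {2, 3, 7}
Tree: B1–B2, B1–B3, B3–B4, B4–B5

Every bag has size at most 3, so the width is 3 − 1 = 2 and tw(G) ≤ 2. On the other hand G contains the 3-clique {2, 3, 7}. A clique must lie in a single bag of any decomposition, so no decomposition can have width below 2. Therefore the treewidth is 2.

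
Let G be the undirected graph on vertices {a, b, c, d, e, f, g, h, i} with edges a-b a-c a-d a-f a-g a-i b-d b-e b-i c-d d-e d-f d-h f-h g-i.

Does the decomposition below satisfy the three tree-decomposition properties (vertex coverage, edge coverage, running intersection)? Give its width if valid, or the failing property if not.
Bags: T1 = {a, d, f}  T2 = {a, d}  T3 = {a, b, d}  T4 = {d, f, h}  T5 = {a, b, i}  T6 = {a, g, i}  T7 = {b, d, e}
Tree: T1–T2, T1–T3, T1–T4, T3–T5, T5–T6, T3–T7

No — vertex c appears in no bag.

A tree decomposition must satisfy three properties: every vertex lies in some bag; for every edge, both endpoints lie together in some bag; and for every vertex, the bags containing it form a connected subtree. Here vertex c appears in no bag, so the decomposition is invalid.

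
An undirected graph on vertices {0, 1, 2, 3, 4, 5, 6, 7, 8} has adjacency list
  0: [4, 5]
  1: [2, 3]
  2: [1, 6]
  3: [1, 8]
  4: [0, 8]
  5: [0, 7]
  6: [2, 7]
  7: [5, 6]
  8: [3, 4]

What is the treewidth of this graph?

2

A width-2 tree decomposition is:
Bags: B1 = {3, 4, 8}  B2 = {1, 3, 4}  B3 = {1, 2, 4}  B4 = {2, 4, 6}  B5 = {4, 6, 7}  B6 = {4, 5, 7}  B7 = {0, 4, 5}
Tree: B1–B2, B2–B3, B3–B4, B4–B5, B5–B6, B6–B7
The largest bag has 3 vertices, giving width 2; this decomposition certifies tw(G) ≤ 2. For the lower bound, G contains the cycle 4–8–3–1–2–6–7–5–0–4, so G is not a forest; only forests have treewidth ≤ 1, hence tw(G) ≥ 2. Therefore the treewidth is 2.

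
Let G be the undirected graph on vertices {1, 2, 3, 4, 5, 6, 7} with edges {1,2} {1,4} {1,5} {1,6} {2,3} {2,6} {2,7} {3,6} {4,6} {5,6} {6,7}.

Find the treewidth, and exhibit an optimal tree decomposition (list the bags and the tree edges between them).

Treewidth 2.
Bags: B1 = {2, 6, 7}  B2 = {1, 2, 6}  B3 = {1, 4, 6}  B4 = {2, 3, 6}  B5 = {1, 5, 6}
Tree: B1–B2, B2–B3, B2–B4, B2–B5

Every bag has size at most 3, so the width is 3 − 1 = 2 and tw(G) ≤ 2. On the other hand G contains the 3-clique {1, 2, 6}. A clique must lie in a single bag of any decomposition, so no decomposition can have width below 2. Hence tw(G) = 2 exactly.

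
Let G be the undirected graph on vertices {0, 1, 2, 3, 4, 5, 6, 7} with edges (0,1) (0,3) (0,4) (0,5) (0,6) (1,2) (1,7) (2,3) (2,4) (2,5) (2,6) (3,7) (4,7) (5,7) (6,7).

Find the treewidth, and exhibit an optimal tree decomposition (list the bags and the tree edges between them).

Treewidth 3.
One optimal decomposition is:
Bags: B1 = {0, 2, 3, 7}  B2 = {0, 2, 5, 7}  B3 = {0, 2, 6, 7}  B4 = {0, 2, 4, 7}  B5 = {0, 1, 2, 7}
Tree: B1–B2, B2–B3, B3–B4, B4–B5

The largest bag has 4 vertices, giving width 3; this decomposition certifies tw(G) ≤ 3. For the lower bound: the 4 vertex sets {3,7}, {2,5}, {0}, {6} are disjoint, each induces a connected subgraph, and every pair is joined by at least one edge of G. Contracting each set to a single vertex therefore yields K_{4} as a minor, and since treewidth is minor-monotone, tw(G) ≥ tw(K_{4}) = 3. Therefore the treewidth is 3.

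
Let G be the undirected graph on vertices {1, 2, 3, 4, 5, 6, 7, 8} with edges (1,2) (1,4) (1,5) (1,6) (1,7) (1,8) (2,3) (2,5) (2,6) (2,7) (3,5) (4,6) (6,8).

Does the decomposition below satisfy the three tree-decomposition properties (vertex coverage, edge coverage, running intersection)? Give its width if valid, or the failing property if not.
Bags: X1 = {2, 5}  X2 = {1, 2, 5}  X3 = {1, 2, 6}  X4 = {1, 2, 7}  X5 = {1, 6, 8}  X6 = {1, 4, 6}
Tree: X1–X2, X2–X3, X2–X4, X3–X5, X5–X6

No — vertex 3 appears in no bag.

A tree decomposition must satisfy three properties: every vertex lies in some bag; for every edge, both endpoints lie together in some bag; and for every vertex, the bags containing it form a connected subtree. Here vertex 3 appears in no bag, so the decomposition is invalid.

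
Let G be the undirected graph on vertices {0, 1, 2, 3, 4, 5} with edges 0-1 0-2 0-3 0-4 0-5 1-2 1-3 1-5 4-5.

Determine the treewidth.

2

A width-2 tree decomposition is:
Bags: B1 = {0, 1, 5}  B2 = {0, 1, 2}  B3 = {0, 4, 5}  B4 = {0, 1, 3}
Tree: B1–B2, B1–B3, B1–B4
The largest bag has 3 vertices, giving width 2; this decomposition certifies tw(G) ≤ 2. Conversely, {0, 1, 2} is a clique of size 3, and the vertices of any clique must share a bag in every tree decomposition; so some bag has ≥ 3 vertices and tw(G) ≥ 2. Therefore the treewidth is 2.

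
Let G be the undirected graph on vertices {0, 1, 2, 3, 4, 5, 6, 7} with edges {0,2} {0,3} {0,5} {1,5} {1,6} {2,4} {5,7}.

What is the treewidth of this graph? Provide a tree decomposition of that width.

Treewidth 1.
Bags: B1 = {0, 2}  B2 = {0, 5}  B3 = {5, 7}  B4 = {2, 4}  B5 = {1, 5}  B6 = {0, 3}  B7 = {1, 6}
Tree: B1–B2, B2–B3, B1–B4, B3–B5, B2–B6, B5–B7

Every bag has size at most 2, so the width is 2 − 1 = 1 and tw(G) ≤ 1. Since G has at least one edge (e.g. 0–2), it is not an edgeless graph, so tw(G) ≥ 1. Combining the bounds, tw(G) = 1.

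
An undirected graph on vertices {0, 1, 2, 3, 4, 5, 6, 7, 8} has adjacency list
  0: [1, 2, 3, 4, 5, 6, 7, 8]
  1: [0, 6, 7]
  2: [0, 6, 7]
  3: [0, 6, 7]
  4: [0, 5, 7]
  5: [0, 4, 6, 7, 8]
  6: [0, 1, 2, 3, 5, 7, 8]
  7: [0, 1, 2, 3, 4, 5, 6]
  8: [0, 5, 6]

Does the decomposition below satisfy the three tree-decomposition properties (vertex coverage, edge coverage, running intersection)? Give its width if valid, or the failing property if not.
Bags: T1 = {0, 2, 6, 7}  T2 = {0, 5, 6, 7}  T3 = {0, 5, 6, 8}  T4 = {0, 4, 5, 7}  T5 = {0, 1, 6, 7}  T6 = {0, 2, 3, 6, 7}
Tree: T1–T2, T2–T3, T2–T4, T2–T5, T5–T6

No — bags containing vertex 2 are not connected in the tree.

A tree decomposition must satisfy three properties: every vertex lies in some bag; for every edge, both endpoints lie together in some bag; and for every vertex, the bags containing it form a connected subtree. Here bags containing vertex 2 are not connected in the tree, so the decomposition is invalid.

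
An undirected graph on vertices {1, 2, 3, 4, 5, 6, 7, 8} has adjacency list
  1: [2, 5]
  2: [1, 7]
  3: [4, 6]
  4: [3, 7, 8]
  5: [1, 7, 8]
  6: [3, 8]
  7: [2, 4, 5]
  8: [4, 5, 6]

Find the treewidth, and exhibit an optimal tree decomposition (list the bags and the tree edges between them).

Each bag holds 3 vertices, so the decomposition has width 2, which upper-bounds the treewidth. The edges 3–6–8–4–3 form a cycle, so G is not a tree and its treewidth is at least 2. Therefore the treewidth is 2.

Treewidth 2.
Bags: B1 = {3, 4, 6}  B2 = {4, 6, 8}  B3 = {4, 7, 8}  B4 = {5, 7, 8}  B5 = {2, 5, 7}  B6 = {1, 2, 5}
Tree: B1–B2, B2–B3, B3–B4, B4–B5, B5–B6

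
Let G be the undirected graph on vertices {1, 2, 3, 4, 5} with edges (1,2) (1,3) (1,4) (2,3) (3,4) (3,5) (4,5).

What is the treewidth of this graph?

2

A width-2 tree decomposition is:
Bags: B1 = {3, 4, 5}  B2 = {1, 3, 4}  B3 = {1, 2, 3}
Tree: B1–B2, B2–B3
Each bag holds 3 vertices, so the decomposition has width 2, which upper-bounds the treewidth. On the other hand G contains the 3-clique {1, 2, 3}. A clique must lie in a single bag of any decomposition, so no decomposition can have width below 2. The upper and lower bounds meet at 2, so that is the treewidth.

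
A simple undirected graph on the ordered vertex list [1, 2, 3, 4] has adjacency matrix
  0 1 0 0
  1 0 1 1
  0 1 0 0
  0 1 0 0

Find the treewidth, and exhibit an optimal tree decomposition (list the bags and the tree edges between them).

Every bag has size at most 2, so the width is 2 − 1 = 1 and tw(G) ≤ 1. Any graph with an edge has treewidth ≥ 1, and G has the edge 1–2. Therefore the treewidth is 1.

Treewidth 1.
Bags: B1 = {1, 2}  B2 = {2, 4}  B3 = {2, 3}
Tree: B1–B2, B2–B3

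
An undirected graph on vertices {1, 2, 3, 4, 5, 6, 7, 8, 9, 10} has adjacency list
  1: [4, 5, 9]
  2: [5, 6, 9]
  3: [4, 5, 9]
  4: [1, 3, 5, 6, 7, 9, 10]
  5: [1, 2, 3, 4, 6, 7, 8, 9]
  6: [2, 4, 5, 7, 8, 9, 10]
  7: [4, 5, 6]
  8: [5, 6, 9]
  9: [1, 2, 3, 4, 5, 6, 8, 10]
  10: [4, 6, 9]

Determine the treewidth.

3

A width-3 tree decomposition is:
Bags: B1 = {4, 5, 6, 9}  B2 = {5, 6, 8, 9}  B3 = {3, 4, 5, 9}  B4 = {1, 4, 5, 9}  B5 = {2, 5, 6, 9}  B6 = {4, 6, 9, 10}  B7 = {4, 5, 6, 7}
Tree: B1–B2, B1–B3, B3–B4, B1–B5, B1–B6, B1–B7
Each bag holds 4 vertices, so the decomposition has width 3, which upper-bounds the treewidth. On the other hand G contains the 4-clique {4, 6, 9, 10}. A clique must lie in a single bag of any decomposition, so no decomposition can have width below 3. Hence tw(G) = 3 exactly.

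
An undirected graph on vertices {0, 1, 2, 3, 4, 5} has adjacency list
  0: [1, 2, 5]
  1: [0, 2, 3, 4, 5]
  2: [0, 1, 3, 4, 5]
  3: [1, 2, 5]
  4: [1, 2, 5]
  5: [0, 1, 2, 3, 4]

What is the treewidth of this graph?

A width-3 tree decomposition is:
Bags: B1 = {1, 2, 4, 5}  B2 = {1, 2, 3, 5}  B3 = {0, 1, 2, 5}
Tree: B1–B2, B2–B3
The largest bag has 4 vertices, giving width 3; this decomposition certifies tw(G) ≤ 3. Conversely, {0, 1, 2, 5} is a clique of size 4, and the vertices of any clique must share a bag in every tree decomposition; so some bag has ≥ 4 vertices and tw(G) ≥ 3. Hence tw(G) = 3 exactly.

3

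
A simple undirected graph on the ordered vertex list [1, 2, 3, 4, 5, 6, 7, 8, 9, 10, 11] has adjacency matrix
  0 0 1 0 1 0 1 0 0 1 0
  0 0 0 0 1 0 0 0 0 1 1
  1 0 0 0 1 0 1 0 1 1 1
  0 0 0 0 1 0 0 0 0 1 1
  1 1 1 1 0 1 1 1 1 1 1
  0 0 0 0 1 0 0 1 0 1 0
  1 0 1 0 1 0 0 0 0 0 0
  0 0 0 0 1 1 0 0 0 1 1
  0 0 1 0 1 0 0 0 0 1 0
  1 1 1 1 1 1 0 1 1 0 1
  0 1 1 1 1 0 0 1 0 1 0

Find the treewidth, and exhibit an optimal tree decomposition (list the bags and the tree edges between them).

Every bag has size at most 4, so the width is 4 − 1 = 3 and tw(G) ≤ 3. For the lower bound, the 4 vertices {1, 3, 5, 10} are pairwise adjacent, and any tree decomposition puts a clique entirely inside one bag — forcing width ≥ 3. Hence tw(G) = 3 exactly.

Treewidth 3.
Bags: B1 = {3, 5, 10, 11}  B2 = {1, 3, 5, 10}  B3 = {5, 8, 10, 11}  B4 = {4, 5, 10, 11}  B5 = {5, 6, 8, 10}  B6 = {2, 5, 10, 11}  B7 = {3, 5, 9, 10}  B8 = {1, 3, 5, 7}
Tree: B1–B2, B1–B3, B1–B4, B3–B5, B4–B6, B2–B7, B2–B8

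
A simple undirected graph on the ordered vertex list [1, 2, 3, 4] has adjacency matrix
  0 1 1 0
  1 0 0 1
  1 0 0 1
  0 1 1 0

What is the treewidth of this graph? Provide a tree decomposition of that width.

Each bag holds 3 vertices, so the decomposition has width 2, which upper-bounds the treewidth. The edges 2–1–3–4–2 form a cycle, so G is not a tree and its treewidth is at least 2. Combining the bounds, tw(G) = 2.

Treewidth 2.
One such decomposition:
Bags: B1 = {1, 2, 3}  B2 = {2, 3, 4}
Tree: B1–B2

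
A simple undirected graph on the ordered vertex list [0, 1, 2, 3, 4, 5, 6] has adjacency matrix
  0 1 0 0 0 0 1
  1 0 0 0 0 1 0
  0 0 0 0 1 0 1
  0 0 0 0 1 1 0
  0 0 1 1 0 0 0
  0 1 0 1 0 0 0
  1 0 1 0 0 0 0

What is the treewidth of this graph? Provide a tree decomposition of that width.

Each bag holds 3 vertices, so the decomposition has width 2, which upper-bounds the treewidth. Since 2–6–0–1–5–3–4–2 is a cycle in G, G is not acyclic. Forests are exactly the graphs of treewidth ≤ 1, so tw(G) ≥ 2. Combining the bounds, tw(G) = 2.

Treewidth 2.
One optimal decomposition is:
Bags: B1 = {0, 2, 6}  B2 = {0, 1, 2}  B3 = {1, 2, 5}  B4 = {2, 3, 5}  B5 = {2, 3, 4}
Tree: B1–B2, B2–B3, B3–B4, B4–B5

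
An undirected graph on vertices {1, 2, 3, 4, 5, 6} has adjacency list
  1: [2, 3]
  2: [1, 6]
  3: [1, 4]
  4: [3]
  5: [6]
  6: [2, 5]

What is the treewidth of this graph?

A width-1 tree decomposition is:
Bags: B1 = {3, 4}  B2 = {1, 3}  B3 = {1, 2}  B4 = {2, 6}  B5 = {5, 6}
Tree: B1–B2, B2–B3, B3–B4, B4–B5
Every bag has size at most 2, so the width is 2 − 1 = 1 and tw(G) ≤ 1. Any graph with an edge has treewidth ≥ 1, and G has the edge 4–3. Hence tw(G) = 1 exactly.

1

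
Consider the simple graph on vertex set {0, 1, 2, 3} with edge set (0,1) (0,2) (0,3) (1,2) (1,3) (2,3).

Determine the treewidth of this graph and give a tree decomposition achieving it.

Treewidth 3.
One optimal decomposition is:
Bags: B1 = {0, 1, 2, 3}
Tree: (single bag)

With just one bag of size 4, the width is 4 − 1 = 3, so tw(G) ≤ 3. For the lower bound, the 4 vertices {0, 1, 2, 3} are pairwise adjacent, and any tree decomposition puts a clique entirely inside one bag — forcing width ≥ 3. Therefore the treewidth is 3.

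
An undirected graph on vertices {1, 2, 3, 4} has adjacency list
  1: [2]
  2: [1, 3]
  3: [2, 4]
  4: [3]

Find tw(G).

A width-1 tree decomposition is:
Bags: B1 = {3, 4}  B2 = {2, 3}  B3 = {1, 2}
Tree: B1–B2, B2–B3
The largest bag has 2 vertices, giving width 1; this decomposition certifies tw(G) ≤ 1. Any graph with an edge has treewidth ≥ 1, and G has the edge 3–4. The upper and lower bounds meet at 1, so that is the treewidth.

1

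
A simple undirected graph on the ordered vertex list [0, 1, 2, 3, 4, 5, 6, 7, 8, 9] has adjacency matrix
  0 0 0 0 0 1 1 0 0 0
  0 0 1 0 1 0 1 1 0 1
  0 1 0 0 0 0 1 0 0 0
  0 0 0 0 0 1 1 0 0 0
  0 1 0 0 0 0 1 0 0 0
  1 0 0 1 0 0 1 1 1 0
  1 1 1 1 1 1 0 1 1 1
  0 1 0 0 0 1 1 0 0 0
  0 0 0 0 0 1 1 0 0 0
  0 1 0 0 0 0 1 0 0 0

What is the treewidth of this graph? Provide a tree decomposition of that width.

Every bag has size at most 3, so the width is 3 − 1 = 2 and tw(G) ≤ 2. For the lower bound, the 3 vertices {0, 5, 6} are pairwise adjacent, and any tree decomposition puts a clique entirely inside one bag — forcing width ≥ 2. Therefore the treewidth is 2.

Treewidth 2.
Bags: B1 = {1, 2, 6}  B2 = {1, 6, 7}  B3 = {5, 6, 7}  B4 = {0, 5, 6}  B5 = {1, 4, 6}  B6 = {3, 5, 6}  B7 = {1, 6, 9}  B8 = {5, 6, 8}
Tree: B1–B2, B2–B3, B3–B4, B2–B5, B3–B6, B1–B7, B4–B8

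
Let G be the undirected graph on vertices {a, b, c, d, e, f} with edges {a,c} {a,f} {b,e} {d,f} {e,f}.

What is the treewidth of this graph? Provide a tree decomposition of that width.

Each bag holds 2 vertices, so the decomposition has width 1, which upper-bounds the treewidth. Since G has at least one edge (e.g. f–a), it is not an edgeless graph, so tw(G) ≥ 1. Hence tw(G) = 1 exactly.

Treewidth 1.
One such decomposition:
Bags: B1 = {a, f}  B2 = {d, f}  B3 = {e, f}  B4 = {b, e}  B5 = {a, c}
Tree: B1–B2, B1–B3, B3–B4, B1–B5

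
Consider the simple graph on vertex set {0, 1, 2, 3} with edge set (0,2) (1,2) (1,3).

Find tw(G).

1

A width-1 tree decomposition is:
Bags: B1 = {1, 3}  B2 = {1, 2}  B3 = {0, 2}
Tree: B1–B2, B2–B3
Every bag has size at most 2, so the width is 2 − 1 = 1 and tw(G) ≤ 1. G has an edge, so its treewidth is at least 1. Hence tw(G) = 1 exactly.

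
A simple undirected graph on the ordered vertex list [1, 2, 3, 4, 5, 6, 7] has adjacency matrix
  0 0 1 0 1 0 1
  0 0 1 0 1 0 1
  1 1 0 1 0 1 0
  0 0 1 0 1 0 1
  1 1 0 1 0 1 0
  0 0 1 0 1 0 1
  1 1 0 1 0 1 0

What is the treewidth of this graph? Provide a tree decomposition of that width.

Each bag holds 4 vertices, so the decomposition has width 3, which upper-bounds the treewidth. For the lower bound: the 4 vertex sets {1,7}, {3,4}, {5}, {2} are disjoint, each induces a connected subgraph, and every pair is joined by at least one edge of G. Contracting each set to a single vertex therefore yields K_{4} as a minor, and since treewidth is minor-monotone, tw(G) ≥ tw(K_{4}) = 3. Therefore the treewidth is 3.

Treewidth 3.
One such decomposition:
Bags: B1 = {1, 3, 5, 7}  B2 = {3, 4, 5, 7}  B3 = {2, 3, 5, 7}  B4 = {3, 5, 6, 7}
Tree: B1–B2, B2–B3, B3–B4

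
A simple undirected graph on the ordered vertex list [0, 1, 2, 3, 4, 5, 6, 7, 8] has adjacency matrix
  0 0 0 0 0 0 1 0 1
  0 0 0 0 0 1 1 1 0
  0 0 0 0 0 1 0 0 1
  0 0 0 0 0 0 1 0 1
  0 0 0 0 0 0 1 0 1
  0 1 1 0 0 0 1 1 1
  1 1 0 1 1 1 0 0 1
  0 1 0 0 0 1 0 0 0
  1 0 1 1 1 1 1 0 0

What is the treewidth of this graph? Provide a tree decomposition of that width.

The largest bag has 3 vertices, giving width 2; this decomposition certifies tw(G) ≤ 2. For the lower bound, the 3 vertices {2, 5, 8} are pairwise adjacent, and any tree decomposition puts a clique entirely inside one bag — forcing width ≥ 2. The upper and lower bounds meet at 2, so that is the treewidth.

Treewidth 2.
One such decomposition:
Bags: B1 = {4, 6, 8}  B2 = {5, 6, 8}  B3 = {0, 6, 8}  B4 = {1, 5, 6}  B5 = {3, 6, 8}  B6 = {2, 5, 8}  B7 = {1, 5, 7}
Tree: B1–B2, B1–B3, B2–B4, B3–B5, B2–B6, B4–B7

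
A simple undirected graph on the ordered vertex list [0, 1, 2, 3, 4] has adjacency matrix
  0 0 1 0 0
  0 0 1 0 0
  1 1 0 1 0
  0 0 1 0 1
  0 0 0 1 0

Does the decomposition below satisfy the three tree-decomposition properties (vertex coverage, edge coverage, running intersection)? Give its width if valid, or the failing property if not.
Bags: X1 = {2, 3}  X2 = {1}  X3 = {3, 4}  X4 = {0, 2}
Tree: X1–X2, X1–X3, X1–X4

A tree decomposition must satisfy three properties: every vertex lies in some bag; for every edge, both endpoints lie together in some bag; and for every vertex, the bags containing it form a connected subtree. Here edge (2,1) lies in no bag, so the decomposition is invalid.

No — edge (2,1) lies in no bag.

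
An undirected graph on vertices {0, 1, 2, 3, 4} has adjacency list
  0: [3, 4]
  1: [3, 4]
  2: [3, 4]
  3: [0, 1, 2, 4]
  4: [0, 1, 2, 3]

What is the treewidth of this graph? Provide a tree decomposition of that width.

The largest bag has 3 vertices, giving width 2; this decomposition certifies tw(G) ≤ 2. Conversely, {0, 3, 4} is a clique of size 3, and the vertices of any clique must share a bag in every tree decomposition; so some bag has ≥ 3 vertices and tw(G) ≥ 2. Hence tw(G) = 2 exactly.

Treewidth 2.
One optimal decomposition is:
Bags: B1 = {0, 3, 4}  B2 = {2, 3, 4}  B3 = {1, 3, 4}
Tree: B1–B2, B2–B3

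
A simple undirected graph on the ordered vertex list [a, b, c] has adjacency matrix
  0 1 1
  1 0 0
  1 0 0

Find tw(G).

A width-1 tree decomposition is:
Bags: B1 = {a, c}  B2 = {a, b}
Tree: B1–B2
The largest bag has 2 vertices, giving width 1; this decomposition certifies tw(G) ≤ 1. Since G has at least one edge (e.g. c–a), it is not an edgeless graph, so tw(G) ≥ 1. Therefore the treewidth is 1.

1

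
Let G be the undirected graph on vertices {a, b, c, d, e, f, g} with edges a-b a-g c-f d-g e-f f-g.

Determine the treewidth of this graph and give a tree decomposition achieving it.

The largest bag has 2 vertices, giving width 1; this decomposition certifies tw(G) ≤ 1. G has an edge, so its treewidth is at least 1. Therefore the treewidth is 1.

Treewidth 1.
One such decomposition:
Bags: B1 = {a, g}  B2 = {a, b}  B3 = {f, g}  B4 = {c, f}  B5 = {d, g}  B6 = {e, f}
Tree: B1–B2, B1–B3, B3–B4, B3–B5, B4–B6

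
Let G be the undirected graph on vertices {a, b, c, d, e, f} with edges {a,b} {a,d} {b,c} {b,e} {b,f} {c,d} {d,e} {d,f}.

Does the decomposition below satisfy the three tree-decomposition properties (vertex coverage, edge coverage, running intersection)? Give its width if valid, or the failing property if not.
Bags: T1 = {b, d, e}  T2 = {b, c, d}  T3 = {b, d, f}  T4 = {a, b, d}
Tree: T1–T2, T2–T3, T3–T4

Vertex coverage: the bags together contain {a, b, c, d, e, f}, the full vertex set. Edge coverage: each edge of G has both endpoints in at least one bag. Running intersection: for every vertex, the bags containing it form a connected subtree. All three properties hold, so this is a valid tree decomposition of width max|bag| − 1 = 2, and hence tw(G) ≤ 2.

Yes; width 2.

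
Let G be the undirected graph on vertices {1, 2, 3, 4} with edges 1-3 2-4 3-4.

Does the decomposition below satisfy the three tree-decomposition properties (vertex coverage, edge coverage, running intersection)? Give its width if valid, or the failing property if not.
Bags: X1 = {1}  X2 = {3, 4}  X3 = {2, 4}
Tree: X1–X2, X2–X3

No — edge (3,1) lies in no bag.

A tree decomposition must satisfy three properties: every vertex lies in some bag; for every edge, both endpoints lie together in some bag; and for every vertex, the bags containing it form a connected subtree. Here edge (3,1) lies in no bag, so the decomposition is invalid.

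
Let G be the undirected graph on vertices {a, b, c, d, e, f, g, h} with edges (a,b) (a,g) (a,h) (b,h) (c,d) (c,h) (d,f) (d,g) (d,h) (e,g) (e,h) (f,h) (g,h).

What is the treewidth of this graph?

2

A width-2 tree decomposition is:
Bags: B1 = {d, g, h}  B2 = {e, g, h}  B3 = {a, g, h}  B4 = {c, d, h}  B5 = {d, f, h}  B6 = {a, b, h}
Tree: B1–B2, B2–B3, B1–B4, B4–B5, B3–B6
Each bag holds 3 vertices, so the decomposition has width 2, which upper-bounds the treewidth. Conversely, {d, g, h} is a clique of size 3, and the vertices of any clique must share a bag in every tree decomposition; so some bag has ≥ 3 vertices and tw(G) ≥ 2. Therefore the treewidth is 2.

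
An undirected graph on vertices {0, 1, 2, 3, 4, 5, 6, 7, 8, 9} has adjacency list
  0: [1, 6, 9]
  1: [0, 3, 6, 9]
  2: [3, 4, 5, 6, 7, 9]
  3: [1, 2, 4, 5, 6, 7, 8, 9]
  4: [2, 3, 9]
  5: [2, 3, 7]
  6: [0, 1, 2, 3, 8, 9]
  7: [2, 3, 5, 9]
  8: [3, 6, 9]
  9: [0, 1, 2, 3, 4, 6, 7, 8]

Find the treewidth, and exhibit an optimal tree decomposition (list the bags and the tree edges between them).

The largest bag has 4 vertices, giving width 3; this decomposition certifies tw(G) ≤ 3. For the lower bound, the 4 vertices {0, 1, 6, 9} are pairwise adjacent, and any tree decomposition puts a clique entirely inside one bag — forcing width ≥ 3. Therefore the treewidth is 3.

Treewidth 3.
Bags: B1 = {2, 3, 7, 9}  B2 = {2, 3, 6, 9}  B3 = {2, 3, 5, 7}  B4 = {3, 6, 8, 9}  B5 = {1, 3, 6, 9}  B6 = {2, 3, 4, 9}  B7 = {0, 1, 6, 9}
Tree: B1–B2, B1–B3, B2–B4, B2–B5, B1–B6, B5–B7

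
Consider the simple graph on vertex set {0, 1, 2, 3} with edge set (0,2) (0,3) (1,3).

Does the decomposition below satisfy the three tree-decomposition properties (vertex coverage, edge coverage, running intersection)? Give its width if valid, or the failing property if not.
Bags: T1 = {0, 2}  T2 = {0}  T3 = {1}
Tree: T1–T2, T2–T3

No — vertex 3 appears in no bag.

A tree decomposition must satisfy three properties: every vertex lies in some bag; for every edge, both endpoints lie together in some bag; and for every vertex, the bags containing it form a connected subtree. Here vertex 3 appears in no bag, so the decomposition is invalid.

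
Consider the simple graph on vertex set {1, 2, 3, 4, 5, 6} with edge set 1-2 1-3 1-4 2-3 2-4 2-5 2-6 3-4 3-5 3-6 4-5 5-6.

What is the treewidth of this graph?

A width-3 tree decomposition is:
Bags: B1 = {2, 3, 4, 5}  B2 = {1, 2, 3, 4}  B3 = {2, 3, 5, 6}
Tree: B1–B2, B1–B3
Each bag holds 4 vertices, so the decomposition has width 3, which upper-bounds the treewidth. On the other hand G contains the 4-clique {1, 2, 3, 4}. A clique must lie in a single bag of any decomposition, so no decomposition can have width below 3. Therefore the treewidth is 3.

3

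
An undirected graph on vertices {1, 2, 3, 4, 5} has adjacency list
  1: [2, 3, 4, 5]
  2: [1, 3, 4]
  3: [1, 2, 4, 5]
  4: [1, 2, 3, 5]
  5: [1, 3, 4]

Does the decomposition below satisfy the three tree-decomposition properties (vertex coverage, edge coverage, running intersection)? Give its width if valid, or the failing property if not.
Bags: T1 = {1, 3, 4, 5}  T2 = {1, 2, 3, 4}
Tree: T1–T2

Every vertex of G appears in some bag (union = {1, 2, 3, 4, 5}); every edge is covered by a bag; and for each vertex v the set of bags containing v is connected in the bag tree. The decomposition is therefore valid. The largest bag has 4 vertices, so the width is 3.

Yes; width 3.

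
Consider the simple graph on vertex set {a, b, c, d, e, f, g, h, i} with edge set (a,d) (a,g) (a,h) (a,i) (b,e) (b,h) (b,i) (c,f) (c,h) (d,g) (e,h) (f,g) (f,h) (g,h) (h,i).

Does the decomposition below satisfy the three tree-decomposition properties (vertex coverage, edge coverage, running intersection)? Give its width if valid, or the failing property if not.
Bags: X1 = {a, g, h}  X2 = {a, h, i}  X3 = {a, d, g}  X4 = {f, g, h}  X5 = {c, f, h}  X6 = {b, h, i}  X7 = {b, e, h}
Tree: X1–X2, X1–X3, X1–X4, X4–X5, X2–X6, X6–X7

Checking the three conditions: (i) the bags cover all of {a, b, c, d, e, f, g, h, i}; (ii) for each edge, some bag contains both endpoints; (iii) the bags containing any fixed vertex form a subtree. All hold, so the decomposition is valid with width 3 − 1 = 2.

Yes; width 2.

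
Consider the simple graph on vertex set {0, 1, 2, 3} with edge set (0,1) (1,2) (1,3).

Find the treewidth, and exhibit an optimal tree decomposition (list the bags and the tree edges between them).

Treewidth 1.
One such decomposition:
Bags: B1 = {0, 1}  B2 = {1, 3}  B3 = {1, 2}
Tree: B1–B2, B1–B3

Each bag holds 2 vertices, so the decomposition has width 1, which upper-bounds the treewidth. Any graph with an edge has treewidth ≥ 1, and G has the edge 1–0. Therefore the treewidth is 1.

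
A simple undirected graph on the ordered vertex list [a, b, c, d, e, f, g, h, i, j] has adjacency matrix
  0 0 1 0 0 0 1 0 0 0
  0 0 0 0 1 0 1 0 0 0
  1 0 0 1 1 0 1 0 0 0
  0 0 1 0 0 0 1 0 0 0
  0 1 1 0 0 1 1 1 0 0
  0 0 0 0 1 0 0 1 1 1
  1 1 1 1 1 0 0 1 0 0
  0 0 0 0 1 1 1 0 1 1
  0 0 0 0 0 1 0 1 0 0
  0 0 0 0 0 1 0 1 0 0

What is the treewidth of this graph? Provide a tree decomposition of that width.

Every bag has size at most 3, so the width is 3 − 1 = 2 and tw(G) ≤ 2. For the lower bound, the 3 vertices {e, g, h} are pairwise adjacent, and any tree decomposition puts a clique entirely inside one bag — forcing width ≥ 2. The upper and lower bounds meet at 2, so that is the treewidth.

Treewidth 2.
One such decomposition:
Bags: B1 = {e, f, h}  B2 = {f, h, j}  B3 = {e, g, h}  B4 = {c, e, g}  B5 = {b, e, g}  B6 = {f, h, i}  B7 = {c, d, g}  B8 = {a, c, g}
Tree: B1–B2, B1–B3, B3–B4, B4–B5, B1–B6, B4–B7, B7–B8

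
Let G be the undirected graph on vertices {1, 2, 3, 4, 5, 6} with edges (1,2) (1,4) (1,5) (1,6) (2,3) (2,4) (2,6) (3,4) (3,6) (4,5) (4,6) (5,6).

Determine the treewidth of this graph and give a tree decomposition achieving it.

Every bag has size at most 4, so the width is 4 − 1 = 3 and tw(G) ≤ 3. On the other hand G contains the 4-clique {1, 2, 4, 6}. A clique must lie in a single bag of any decomposition, so no decomposition can have width below 3. Combining the bounds, tw(G) = 3.

Treewidth 3.
One such decomposition:
Bags: B1 = {1, 2, 4, 6}  B2 = {1, 4, 5, 6}  B3 = {2, 3, 4, 6}
Tree: B1–B2, B1–B3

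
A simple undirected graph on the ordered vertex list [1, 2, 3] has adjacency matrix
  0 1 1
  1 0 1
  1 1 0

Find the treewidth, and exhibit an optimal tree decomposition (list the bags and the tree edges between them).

A single bag containing all 3 vertices is trivially a valid decomposition of width 2. Conversely, {1, 2, 3} is a clique of size 3, and the vertices of any clique must share a bag in every tree decomposition; so some bag has ≥ 3 vertices and tw(G) ≥ 2. Hence tw(G) = 2 exactly.

Treewidth 2.
One such decomposition:
Bags: B1 = {1, 2, 3}
Tree: (single bag)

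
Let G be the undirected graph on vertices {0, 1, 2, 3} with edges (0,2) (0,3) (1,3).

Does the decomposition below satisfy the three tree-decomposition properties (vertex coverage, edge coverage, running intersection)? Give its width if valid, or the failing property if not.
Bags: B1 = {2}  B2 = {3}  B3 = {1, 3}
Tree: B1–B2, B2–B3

A tree decomposition must satisfy three properties: every vertex lies in some bag; for every edge, both endpoints lie together in some bag; and for every vertex, the bags containing it form a connected subtree. Here vertex 0 appears in no bag, so the decomposition is invalid.

No — vertex 0 appears in no bag.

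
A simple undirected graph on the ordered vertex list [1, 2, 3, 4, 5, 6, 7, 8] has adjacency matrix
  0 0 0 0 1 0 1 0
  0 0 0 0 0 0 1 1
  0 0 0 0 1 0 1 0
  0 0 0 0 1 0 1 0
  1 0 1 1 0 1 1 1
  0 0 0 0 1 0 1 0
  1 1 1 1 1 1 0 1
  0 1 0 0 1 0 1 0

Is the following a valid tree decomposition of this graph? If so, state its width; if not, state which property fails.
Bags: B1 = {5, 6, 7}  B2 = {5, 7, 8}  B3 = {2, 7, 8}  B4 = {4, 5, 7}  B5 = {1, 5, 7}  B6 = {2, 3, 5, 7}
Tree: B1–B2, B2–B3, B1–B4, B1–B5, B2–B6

No — bags containing vertex 2 are not connected in the tree.

A tree decomposition must satisfy three properties: every vertex lies in some bag; for every edge, both endpoints lie together in some bag; and for every vertex, the bags containing it form a connected subtree. Here bags containing vertex 2 are not connected in the tree, so the decomposition is invalid.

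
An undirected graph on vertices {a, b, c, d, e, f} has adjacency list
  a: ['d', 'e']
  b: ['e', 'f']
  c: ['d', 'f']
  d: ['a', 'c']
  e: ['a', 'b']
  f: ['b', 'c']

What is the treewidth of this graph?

A width-2 tree decomposition is:
Bags: B1 = {a, b, e}  B2 = {a, b, d}  B3 = {b, c, d}  B4 = {b, c, f}
Tree: B1–B2, B2–B3, B3–B4
Every bag has size at most 3, so the width is 3 − 1 = 2 and tw(G) ≤ 2. For the lower bound, G contains the cycle b–e–a–d–c–f–b, so G is not a forest; only forests have treewidth ≤ 1, hence tw(G) ≥ 2. The upper and lower bounds meet at 2, so that is the treewidth.

2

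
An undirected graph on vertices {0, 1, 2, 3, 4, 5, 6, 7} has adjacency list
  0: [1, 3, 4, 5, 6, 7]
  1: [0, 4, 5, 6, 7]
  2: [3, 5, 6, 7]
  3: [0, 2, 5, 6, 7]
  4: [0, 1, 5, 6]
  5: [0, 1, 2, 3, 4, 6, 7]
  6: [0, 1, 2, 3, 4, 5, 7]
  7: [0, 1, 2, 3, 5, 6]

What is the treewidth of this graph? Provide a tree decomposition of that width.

Treewidth 4.
Bags: B1 = {0, 1, 5, 6, 7}  B2 = {0, 1, 4, 5, 6}  B3 = {0, 3, 5, 6, 7}  B4 = {2, 3, 5, 6, 7}
Tree: B1–B2, B1–B3, B3–B4

Every bag has size at most 5, so the width is 5 − 1 = 4 and tw(G) ≤ 4. On the other hand G contains the 5-clique {0, 1, 4, 5, 6}. A clique must lie in a single bag of any decomposition, so no decomposition can have width below 4. Therefore the treewidth is 4.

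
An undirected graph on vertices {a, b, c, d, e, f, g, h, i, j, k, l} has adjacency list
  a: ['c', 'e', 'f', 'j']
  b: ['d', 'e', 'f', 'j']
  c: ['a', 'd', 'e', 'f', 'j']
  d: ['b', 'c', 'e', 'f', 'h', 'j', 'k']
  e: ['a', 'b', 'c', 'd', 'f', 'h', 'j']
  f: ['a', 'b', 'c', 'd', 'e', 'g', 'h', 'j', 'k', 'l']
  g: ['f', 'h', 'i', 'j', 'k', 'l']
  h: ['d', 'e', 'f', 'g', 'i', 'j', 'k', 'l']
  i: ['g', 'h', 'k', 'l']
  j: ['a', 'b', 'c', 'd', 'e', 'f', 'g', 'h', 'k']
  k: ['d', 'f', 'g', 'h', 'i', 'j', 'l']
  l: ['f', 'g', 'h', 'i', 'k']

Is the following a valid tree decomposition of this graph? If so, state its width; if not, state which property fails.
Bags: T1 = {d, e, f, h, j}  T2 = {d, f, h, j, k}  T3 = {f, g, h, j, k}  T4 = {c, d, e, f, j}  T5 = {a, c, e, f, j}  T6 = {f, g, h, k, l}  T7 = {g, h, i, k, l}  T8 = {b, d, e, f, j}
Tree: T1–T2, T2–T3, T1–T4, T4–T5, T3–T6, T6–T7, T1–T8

Yes; width 4.

Vertex coverage: the bags together contain {a, b, c, d, e, f, g, h, i, j, k, l}, the full vertex set. Edge coverage: each edge of G has both endpoints in at least one bag. Running intersection: for every vertex, the bags containing it form a connected subtree. All three properties hold, so this is a valid tree decomposition of width max|bag| − 1 = 4, and hence tw(G) ≤ 4.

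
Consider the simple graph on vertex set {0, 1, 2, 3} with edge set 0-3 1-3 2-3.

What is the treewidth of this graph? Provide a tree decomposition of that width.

Each bag holds 2 vertices, so the decomposition has width 1, which upper-bounds the treewidth. G has an edge, so its treewidth is at least 1. The upper and lower bounds meet at 1, so that is the treewidth.

Treewidth 1.
One such decomposition:
Bags: B1 = {1, 3}  B2 = {0, 3}  B3 = {2, 3}
Tree: B1–B2, B1–B3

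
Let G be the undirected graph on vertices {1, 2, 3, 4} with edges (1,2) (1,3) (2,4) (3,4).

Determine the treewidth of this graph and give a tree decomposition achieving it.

Each bag holds 3 vertices, so the decomposition has width 2, which upper-bounds the treewidth. The edges 3–4–2–1–3 form a cycle, so G is not a tree and its treewidth is at least 2. Therefore the treewidth is 2.

Treewidth 2.
One optimal decomposition is:
Bags: B1 = {2, 3, 4}  B2 = {1, 2, 3}
Tree: B1–B2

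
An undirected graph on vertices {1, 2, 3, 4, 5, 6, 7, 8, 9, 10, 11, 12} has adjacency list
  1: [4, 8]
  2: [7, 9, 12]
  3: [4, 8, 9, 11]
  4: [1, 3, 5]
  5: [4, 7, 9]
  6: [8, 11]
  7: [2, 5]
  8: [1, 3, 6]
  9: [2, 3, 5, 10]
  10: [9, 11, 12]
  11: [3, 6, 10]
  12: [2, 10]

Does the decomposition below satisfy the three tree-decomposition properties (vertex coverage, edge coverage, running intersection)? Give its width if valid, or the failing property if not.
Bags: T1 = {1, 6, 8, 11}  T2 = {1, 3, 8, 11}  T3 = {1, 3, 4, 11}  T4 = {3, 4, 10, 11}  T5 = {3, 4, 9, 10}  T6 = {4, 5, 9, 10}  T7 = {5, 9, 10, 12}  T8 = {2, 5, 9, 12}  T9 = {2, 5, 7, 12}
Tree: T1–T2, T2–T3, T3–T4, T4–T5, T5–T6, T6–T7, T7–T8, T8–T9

Yes; width 3.

Checking the three conditions: (i) the bags cover all of {1, 2, 3, 4, 5, 6, 7, 8, 9, 10, 11, 12}; (ii) for each edge, some bag contains both endpoints; (iii) the bags containing any fixed vertex form a subtree. All hold, so the decomposition is valid with width 4 − 1 = 3.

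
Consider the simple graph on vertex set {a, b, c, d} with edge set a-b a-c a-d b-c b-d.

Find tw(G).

A width-2 tree decomposition is:
Bags: B1 = {a, b, d}  B2 = {a, b, c}
Tree: B1–B2
Each bag holds 3 vertices, so the decomposition has width 2, which upper-bounds the treewidth. Conversely, {a, b, d} is a clique of size 3, and the vertices of any clique must share a bag in every tree decomposition; so some bag has ≥ 3 vertices and tw(G) ≥ 2. Combining the bounds, tw(G) = 2.

2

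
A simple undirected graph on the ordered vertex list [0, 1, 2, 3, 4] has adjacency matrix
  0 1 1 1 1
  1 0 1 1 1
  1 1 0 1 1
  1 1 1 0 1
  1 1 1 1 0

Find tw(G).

A width-4 tree decomposition is:
Bags: B1 = {0, 1, 2, 3, 4}
Tree: (single bag)
A single bag containing all 5 vertices is trivially a valid decomposition of width 4. On the other hand G contains the 5-clique {0, 1, 2, 3, 4}. A clique must lie in a single bag of any decomposition, so no decomposition can have width below 4. Combining the bounds, tw(G) = 4.

4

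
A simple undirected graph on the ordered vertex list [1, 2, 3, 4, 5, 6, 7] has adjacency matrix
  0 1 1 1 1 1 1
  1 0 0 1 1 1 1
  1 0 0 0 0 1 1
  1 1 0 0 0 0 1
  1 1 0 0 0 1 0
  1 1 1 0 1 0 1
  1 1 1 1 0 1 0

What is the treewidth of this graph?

A width-3 tree decomposition is:
Bags: B1 = {1, 2, 6, 7}  B2 = {1, 2, 5, 6}  B3 = {1, 3, 6, 7}  B4 = {1, 2, 4, 7}
Tree: B1–B2, B1–B3, B1–B4
Each bag holds 4 vertices, so the decomposition has width 3, which upper-bounds the treewidth. For the lower bound, the 4 vertices {1, 2, 4, 7} are pairwise adjacent, and any tree decomposition puts a clique entirely inside one bag — forcing width ≥ 3. Combining the bounds, tw(G) = 3.

3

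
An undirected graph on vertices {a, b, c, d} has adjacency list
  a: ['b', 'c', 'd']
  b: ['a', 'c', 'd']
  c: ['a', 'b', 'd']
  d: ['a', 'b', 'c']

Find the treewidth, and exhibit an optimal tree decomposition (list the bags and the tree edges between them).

Treewidth 3.
One such decomposition:
Bags: B1 = {a, b, c, d}
Tree: (single bag)

With just one bag of size 4, the width is 4 − 1 = 3, so tw(G) ≤ 3. For the lower bound, the 4 vertices {a, b, c, d} are pairwise adjacent, and any tree decomposition puts a clique entirely inside one bag — forcing width ≥ 3. Combining the bounds, tw(G) = 3.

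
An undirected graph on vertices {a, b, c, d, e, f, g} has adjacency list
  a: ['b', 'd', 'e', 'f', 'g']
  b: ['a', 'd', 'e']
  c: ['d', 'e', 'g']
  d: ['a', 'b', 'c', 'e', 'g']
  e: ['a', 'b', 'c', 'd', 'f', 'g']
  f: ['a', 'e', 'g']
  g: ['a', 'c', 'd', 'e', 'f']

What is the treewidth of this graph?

3

A width-3 tree decomposition is:
Bags: B1 = {a, d, e, g}  B2 = {c, d, e, g}  B3 = {a, b, d, e}  B4 = {a, e, f, g}
Tree: B1–B2, B1–B3, B1–B4
The largest bag has 4 vertices, giving width 3; this decomposition certifies tw(G) ≤ 3. For the lower bound, the 4 vertices {c, d, e, g} are pairwise adjacent, and any tree decomposition puts a clique entirely inside one bag — forcing width ≥ 3. Therefore the treewidth is 3.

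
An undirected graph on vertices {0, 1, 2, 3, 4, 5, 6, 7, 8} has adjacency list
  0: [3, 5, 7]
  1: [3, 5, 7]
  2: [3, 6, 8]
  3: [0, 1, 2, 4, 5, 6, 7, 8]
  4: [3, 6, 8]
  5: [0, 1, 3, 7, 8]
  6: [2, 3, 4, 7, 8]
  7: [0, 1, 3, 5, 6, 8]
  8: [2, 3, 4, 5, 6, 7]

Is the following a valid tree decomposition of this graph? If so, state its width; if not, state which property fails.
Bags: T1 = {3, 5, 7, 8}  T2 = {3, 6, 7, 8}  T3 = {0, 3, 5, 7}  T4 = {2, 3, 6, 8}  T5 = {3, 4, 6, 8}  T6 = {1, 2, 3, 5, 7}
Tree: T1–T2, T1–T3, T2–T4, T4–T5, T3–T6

A tree decomposition must satisfy three properties: every vertex lies in some bag; for every edge, both endpoints lie together in some bag; and for every vertex, the bags containing it form a connected subtree. Here bags containing vertex 2 are not connected in the tree, so the decomposition is invalid.

No — bags containing vertex 2 are not connected in the tree.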